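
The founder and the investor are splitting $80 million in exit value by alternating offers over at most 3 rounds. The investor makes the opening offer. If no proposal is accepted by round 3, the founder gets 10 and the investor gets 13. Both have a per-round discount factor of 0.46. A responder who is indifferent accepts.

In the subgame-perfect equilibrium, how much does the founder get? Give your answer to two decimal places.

21.99

Round 3 (the investor proposes): the founder gets 10 if talks fail, so the investor offers 10 and keeps 70.
Round 2 (the founder proposes): the investor can get 70 next round, worth 0.46 × 70 = 32.2 now; the founder offers that and keeps 47.8.
Round 1 (the investor proposes): the founder can get 47.8 next round, worth 0.46 × 47.8 = 21.988 now, so the investor offers 21.988, keeping 58.012.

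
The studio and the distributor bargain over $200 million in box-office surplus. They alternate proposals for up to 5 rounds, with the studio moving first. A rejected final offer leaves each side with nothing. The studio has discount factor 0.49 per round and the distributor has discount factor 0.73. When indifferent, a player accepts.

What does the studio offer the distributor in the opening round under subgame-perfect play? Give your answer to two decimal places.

101.09

Round 5 (the studio proposes): rejection yields 0 for the distributor; the studio offers 0 and keeps 200.
Round 4 (the distributor proposes): the studio can get 200 next round, worth 0.49 × 200 = 98 now, so the distributor offers 98, keeping 102.
Round 3 (the studio proposes): the distributor can get 102 next round, worth 0.73 × 102 = 74.46 now; the studio offers that and keeps 125.54.
Round 2 (the distributor proposes): the studio can get 125.54 next round, worth 0.49 × 125.54 = 61.5146 now. The distributor offers 61.5146 and keeps 200 − 61.5146 = 138.4854.
Round 1 (the studio proposes): the distributor can get 138.4854 next round, worth 0.73 × 138.4854 = 101.094342 now, so the studio offers 101.094342, keeping 98.905658.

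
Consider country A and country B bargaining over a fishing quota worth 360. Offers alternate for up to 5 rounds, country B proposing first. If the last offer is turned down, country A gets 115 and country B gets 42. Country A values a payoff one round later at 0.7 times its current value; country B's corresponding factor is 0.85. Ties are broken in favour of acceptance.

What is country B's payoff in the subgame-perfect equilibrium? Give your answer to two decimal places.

259.00

Work backward from the last round.
Round 5 (country B proposes): country A gets 115 if talks fail, so country B offers 115 and keeps 245.
Round 4 (country A proposes): country B can get 245 next round, worth 0.85 × 245 = 208.25 now; country A offers that and keeps 151.75.
Round 3 (country B proposes): country A can get 151.75 next round, worth 0.7 × 151.75 = 106.225 now. Country B offers 106.225 and keeps 360 − 106.225 = 253.775.
Round 2 (country A proposes): country B can get 253.775 next round, worth 0.85 × 253.775 = 215.70875 now; country A offers that and keeps 144.29125.
Round 1 (country B proposes): country A can get 144.29125 next round, worth 0.7 × 144.29125 = 101.003875 now; country B offers that and keeps 258.996125.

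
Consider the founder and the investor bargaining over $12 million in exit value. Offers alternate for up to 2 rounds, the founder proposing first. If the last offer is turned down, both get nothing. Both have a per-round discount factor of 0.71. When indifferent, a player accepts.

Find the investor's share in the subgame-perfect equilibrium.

8.52

Round 2 (the investor proposes): rejection yields 0 for the founder; the investor offers 0 and keeps 12.
Round 1 (the founder proposes): the investor can get 12 next round, worth 0.71 × 12 = 8.52 now. The founder offers 8.52 and keeps 12 − 8.52 = 3.48.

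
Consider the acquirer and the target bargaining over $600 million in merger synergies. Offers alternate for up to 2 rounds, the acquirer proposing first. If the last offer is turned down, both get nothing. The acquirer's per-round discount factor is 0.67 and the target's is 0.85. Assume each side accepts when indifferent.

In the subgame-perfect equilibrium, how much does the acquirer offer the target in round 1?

Round 2 (the target proposes): rejection yields 0 for the acquirer; the target offers 0 and keeps 600.
Round 1 (the acquirer proposes): the target can get 600 next round, worth 0.85 × 600 = 510 now; the acquirer offers that and keeps 90.

510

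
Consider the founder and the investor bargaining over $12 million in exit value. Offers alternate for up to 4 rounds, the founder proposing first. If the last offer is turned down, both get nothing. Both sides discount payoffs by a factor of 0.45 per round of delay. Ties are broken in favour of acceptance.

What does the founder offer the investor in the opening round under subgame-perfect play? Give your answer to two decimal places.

4.06

By backward induction:
Round 4 (the investor proposes): the founder will accept anything ≥ 0, so the investor offers 0 and keeps 12.
Round 3 (the founder proposes): the investor can get 12 next round, worth 0.45 × 12 = 5.4 now; the founder offers that and keeps 6.6.
Round 2 (the investor proposes): the founder can get 6.6 next round, worth 0.45 × 6.6 = 2.97 now, so the investor offers 2.97, keeping 9.03.
Round 1 (the founder proposes): the investor can get 9.03 next round, worth 0.45 × 9.03 = 4.0635 now, so the founder offers 4.0635, keeping 7.9365.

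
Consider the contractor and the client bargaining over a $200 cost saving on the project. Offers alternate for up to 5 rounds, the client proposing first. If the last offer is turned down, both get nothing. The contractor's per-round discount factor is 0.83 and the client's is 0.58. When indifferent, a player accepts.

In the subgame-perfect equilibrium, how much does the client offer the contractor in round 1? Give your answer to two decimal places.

103.28

Round 5 (the client proposes): the contractor will accept anything ≥ 0, so the client offers 0 and keeps 200.
Round 4 (the contractor proposes): the client can get 200 next round, worth 0.58 × 200 = 116 now; the contractor offers that and keeps 84.
Round 3 (the client proposes): the contractor can get 84 next round, worth 0.83 × 84 = 69.72 now; the client offers that and keeps 130.28.
Round 2 (the contractor proposes): the client can get 130.28 next round, worth 0.58 × 130.28 = 75.5624 now, so the contractor offers 75.5624, keeping 124.4376.
Round 1 (the client proposes): the contractor can get 124.4376 next round, worth 0.83 × 124.4376 = 103.283208 now, so the client offers 103.283208, keeping 96.716792.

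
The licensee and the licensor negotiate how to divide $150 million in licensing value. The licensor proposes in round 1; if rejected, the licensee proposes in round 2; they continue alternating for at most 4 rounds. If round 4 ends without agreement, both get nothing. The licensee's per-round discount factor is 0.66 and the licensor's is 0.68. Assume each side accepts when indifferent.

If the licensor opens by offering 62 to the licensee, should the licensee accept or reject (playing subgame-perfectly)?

Reject

Work out the licensee's continuation value if the offer is rejected.
Round 4 (the licensee proposes): rejection yields 0 for the licensor; the licensee offers 0 and keeps 150.
Round 3 (the licensor proposes): the licensee can get 150 next round, worth 0.66 × 150 = 99 now, so the licensor offers 99, keeping 51.
Round 2 (the licensee proposes): the licensor can get 51 next round, worth 0.68 × 51 = 34.68 now, so the licensee offers 34.68, keeping 115.32.
So by rejecting in round 1, the licensee gets 115.32 next round, worth 0.66 × 115.32 = 76.1112 now.
Offer 62 < 76.1112, so the licensee rejects.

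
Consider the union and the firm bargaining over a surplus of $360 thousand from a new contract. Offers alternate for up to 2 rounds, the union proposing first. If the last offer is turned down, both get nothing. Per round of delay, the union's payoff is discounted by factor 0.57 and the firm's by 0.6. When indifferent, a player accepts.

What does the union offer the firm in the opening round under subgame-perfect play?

Solve by backward induction from round 2.
Round 2 (the firm proposes): the union will accept anything ≥ 0, so the firm offers 0 and keeps 360.
Round 1 (the union proposes): the firm can get 360 next round, worth 0.6 × 360 = 216 now. The union offers 216 and keeps 360 − 216 = 144.

216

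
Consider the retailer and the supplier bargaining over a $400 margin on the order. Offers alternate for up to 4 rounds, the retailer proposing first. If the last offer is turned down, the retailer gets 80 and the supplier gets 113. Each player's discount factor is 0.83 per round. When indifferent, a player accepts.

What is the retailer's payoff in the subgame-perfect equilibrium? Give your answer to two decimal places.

Round 4 (the supplier proposes): the retailer gets 80 if talks fail, so the supplier offers 80 and keeps 320.
Round 3 (the retailer proposes): the supplier can get 320 next round, worth 0.83 × 320 = 265.6 now, so the retailer offers 265.6, keeping 134.4.
Round 2 (the supplier proposes): the retailer can get 134.4 next round, worth 0.83 × 134.4 = 111.552 now; the supplier offers that and keeps 288.448.
Round 1 (the retailer proposes): the supplier can get 288.448 next round, worth 0.83 × 288.448 = 239.41184 now, so the retailer offers 239.41184, keeping 160.58816.

160.59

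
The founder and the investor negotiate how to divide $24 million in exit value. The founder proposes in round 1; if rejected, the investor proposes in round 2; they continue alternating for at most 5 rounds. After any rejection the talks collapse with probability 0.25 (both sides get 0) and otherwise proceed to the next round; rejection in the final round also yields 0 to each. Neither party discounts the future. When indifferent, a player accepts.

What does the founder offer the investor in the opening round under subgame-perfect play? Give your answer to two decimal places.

7.03

Round 5 (the founder proposes): rejection yields 0 for the investor; the founder offers 0 and keeps 24.
Round 4 (the investor proposes): rejecting gives the founder an expected 0.75 × 24 = 18. The investor offers 18 and keeps 24 − 18 = 6.
Round 3 (the founder proposes): rejecting gives the investor an expected 0.75 × 6 = 4.5. The founder offers 4.5 and keeps 24 − 4.5 = 19.5.
Round 2 (the investor proposes): rejecting gives the founder an expected 0.75 × 19.5 = 14.625; the investor offers that and keeps 9.375.
Round 1 (the founder proposes): rejecting gives the investor an expected 0.75 × 9.375 = 7.03125, so the founder offers 7.03125, keeping 16.96875.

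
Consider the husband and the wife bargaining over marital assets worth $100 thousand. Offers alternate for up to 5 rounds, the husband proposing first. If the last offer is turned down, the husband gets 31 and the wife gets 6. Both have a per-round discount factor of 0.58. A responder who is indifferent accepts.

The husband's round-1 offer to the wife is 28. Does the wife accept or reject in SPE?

Reject

Work out the wife's continuation value if the offer is rejected.
Round 5 (the husband proposes): the wife gets 6 if talks fail, so the husband offers 6 and keeps 94.
Round 4 (the wife proposes): the husband can get 94 next round, worth 0.58 × 94 = 54.52 now; the wife offers that and keeps 45.48.
Round 3 (the husband proposes): the wife can get 45.48 next round, worth 0.58 × 45.48 = 26.3784 now; the husband offers that and keeps 73.6216.
Round 2 (the wife proposes): the husband can get 73.6216 next round, worth 0.58 × 73.6216 = 42.700528 now. The wife offers 42.700528 and keeps 100 − 42.700528 = 57.299472.
So by rejecting in round 1, the wife gets 57.299472 next round, worth 0.58 × 57.299472 = 33.23369376 now.
Offer 28 < 33.23369376, so the wife rejects.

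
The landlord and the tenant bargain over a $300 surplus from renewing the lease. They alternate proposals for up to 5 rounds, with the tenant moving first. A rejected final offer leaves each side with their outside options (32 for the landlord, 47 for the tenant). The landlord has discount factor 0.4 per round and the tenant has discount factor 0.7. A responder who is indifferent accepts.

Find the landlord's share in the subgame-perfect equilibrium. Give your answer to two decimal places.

48.59

By backward induction:
Round 5 (the tenant proposes): the landlord gets 32 if talks fail, so the tenant offers 32 and keeps 268.
Round 4 (the landlord proposes): the tenant can get 268 next round, worth 0.7 × 268 = 187.6 now. The landlord offers 187.6 and keeps 300 − 187.6 = 112.4.
Round 3 (the tenant proposes): the landlord can get 112.4 next round, worth 0.4 × 112.4 = 44.96 now, so the tenant offers 44.96, keeping 255.04.
Round 2 (the landlord proposes): the tenant can get 255.04 next round, worth 0.7 × 255.04 = 178.528 now, so the landlord offers 178.528, keeping 121.472.
Round 1 (the tenant proposes): the landlord can get 121.472 next round, worth 0.4 × 121.472 = 48.5888 now. The tenant offers 48.5888 and keeps 300 − 48.5888 = 251.4112.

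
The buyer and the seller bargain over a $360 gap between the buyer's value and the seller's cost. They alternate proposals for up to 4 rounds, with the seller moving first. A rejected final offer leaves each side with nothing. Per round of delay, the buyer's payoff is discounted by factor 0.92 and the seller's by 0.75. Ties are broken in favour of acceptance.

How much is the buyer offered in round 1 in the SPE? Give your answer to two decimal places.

Round 4 (the buyer proposes): the seller will accept anything ≥ 0, so the buyer offers 0 and keeps 360.
Round 3 (the seller proposes): the buyer can get 360 next round, worth 0.92 × 360 = 331.2 now. The seller offers 331.2 and keeps 360 − 331.2 = 28.8.
Round 2 (the buyer proposes): the seller can get 28.8 next round, worth 0.75 × 28.8 = 21.6 now. The buyer offers 21.6 and keeps 360 − 21.6 = 338.4.
Round 1 (the seller proposes): the buyer can get 338.4 next round, worth 0.92 × 338.4 = 311.328 now. The seller offers 311.328 and keeps 360 − 311.328 = 48.672.

311.33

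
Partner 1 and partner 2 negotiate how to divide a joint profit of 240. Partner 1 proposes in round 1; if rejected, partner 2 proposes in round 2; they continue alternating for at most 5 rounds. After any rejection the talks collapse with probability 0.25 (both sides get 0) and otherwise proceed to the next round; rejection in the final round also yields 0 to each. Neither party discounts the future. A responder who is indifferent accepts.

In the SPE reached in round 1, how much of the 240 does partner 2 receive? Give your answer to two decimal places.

Round 5 (partner 1 proposes): partner 2 will accept anything ≥ 0, so partner 1 offers 0 and keeps 240.
Round 4 (partner 2 proposes): rejecting gives partner 1 an expected 0.75 × 240 = 180; partner 2 offers that and keeps 60.
Round 3 (partner 1 proposes): rejecting gives partner 2 an expected 0.75 × 60 = 45; partner 1 offers that and keeps 195.
Round 2 (partner 2 proposes): rejecting gives partner 1 an expected 0.75 × 195 = 146.25, so partner 2 offers 146.25, keeping 93.75.
Round 1 (partner 1 proposes): rejecting gives partner 2 an expected 0.75 × 93.75 = 70.3125; partner 1 offers that and keeps 169.6875.

70.31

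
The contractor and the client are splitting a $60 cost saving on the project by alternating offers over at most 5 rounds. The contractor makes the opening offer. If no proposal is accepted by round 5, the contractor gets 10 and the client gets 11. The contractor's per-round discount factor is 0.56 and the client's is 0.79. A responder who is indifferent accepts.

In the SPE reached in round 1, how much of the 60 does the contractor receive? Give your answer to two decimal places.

27.76

By backward induction:
Round 5 (the contractor proposes): the client gets 11 if talks fail, so the contractor offers 11 and keeps 49.
Round 4 (the client proposes): the contractor can get 49 next round, worth 0.56 × 49 = 27.44 now; the client offers that and keeps 32.56.
Round 3 (the contractor proposes): the client can get 32.56 next round, worth 0.79 × 32.56 = 25.7224 now; the contractor offers that and keeps 34.2776.
Round 2 (the client proposes): the contractor can get 34.2776 next round, worth 0.56 × 34.2776 = 19.195456 now, so the client offers 19.195456, keeping 40.804544.
Round 1 (the contractor proposes): the client can get 40.804544 next round, worth 0.79 × 40.804544 = 32.23558976 now, so the contractor offers 32.23558976, keeping 27.76441024.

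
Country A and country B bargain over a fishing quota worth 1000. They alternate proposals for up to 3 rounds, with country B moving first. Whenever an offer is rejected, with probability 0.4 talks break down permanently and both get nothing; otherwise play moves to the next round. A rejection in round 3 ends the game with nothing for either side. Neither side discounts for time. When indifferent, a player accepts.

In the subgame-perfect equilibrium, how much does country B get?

760

By backward induction:
Round 3 (country B proposes): rejection yields 0 for country A; country B offers 0 and keeps 1000.
Round 2 (country A proposes): rejecting gives country B an expected 0.6 × 1000 = 600, so country A offers 600, keeping 400.
Round 1 (country B proposes): rejecting gives country A an expected 0.6 × 400 = 240, so country B offers 240, keeping 760.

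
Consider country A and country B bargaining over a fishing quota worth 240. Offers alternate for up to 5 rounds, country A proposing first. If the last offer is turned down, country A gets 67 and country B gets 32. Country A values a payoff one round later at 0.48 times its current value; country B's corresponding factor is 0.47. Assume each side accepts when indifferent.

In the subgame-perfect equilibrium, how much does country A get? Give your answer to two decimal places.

Round 5 (country A proposes): country B gets 32 if talks fail, so country A offers 32 and keeps 208.
Round 4 (country B proposes): country A can get 208 next round, worth 0.48 × 208 = 99.84 now. Country B offers 99.84 and keeps 240 − 99.84 = 140.16.
Round 3 (country A proposes): country B can get 140.16 next round, worth 0.47 × 140.16 = 65.8752 now, so country A offers 65.8752, keeping 174.1248.
Round 2 (country B proposes): country A can get 174.1248 next round, worth 0.48 × 174.1248 = 83.579904 now. Country B offers 83.579904 and keeps 240 − 83.579904 = 156.420096.
Round 1 (country A proposes): country B can get 156.420096 next round, worth 0.47 × 156.420096 = 73.51744512 now, so country A offers 73.51744512, keeping 166.48255488.

166.48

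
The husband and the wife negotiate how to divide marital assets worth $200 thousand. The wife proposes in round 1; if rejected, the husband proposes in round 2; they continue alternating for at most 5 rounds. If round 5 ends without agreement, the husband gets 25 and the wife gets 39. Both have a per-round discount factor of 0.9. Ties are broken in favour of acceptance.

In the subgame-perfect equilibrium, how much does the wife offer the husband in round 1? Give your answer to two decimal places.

48.98

Round 5 (the wife proposes): the husband gets 25 if talks fail, so the wife offers 25 and keeps 175.
Round 4 (the husband proposes): the wife can get 175 next round, worth 0.9 × 175 = 157.5 now, so the husband offers 157.5, keeping 42.5.
Round 3 (the wife proposes): the husband can get 42.5 next round, worth 0.9 × 42.5 = 38.25 now; the wife offers that and keeps 161.75.
Round 2 (the husband proposes): the wife can get 161.75 next round, worth 0.9 × 161.75 = 145.575 now; the husband offers that and keeps 54.425.
Round 1 (the wife proposes): the husband can get 54.425 next round, worth 0.9 × 54.425 = 48.9825 now; the wife offers that and keeps 151.0175.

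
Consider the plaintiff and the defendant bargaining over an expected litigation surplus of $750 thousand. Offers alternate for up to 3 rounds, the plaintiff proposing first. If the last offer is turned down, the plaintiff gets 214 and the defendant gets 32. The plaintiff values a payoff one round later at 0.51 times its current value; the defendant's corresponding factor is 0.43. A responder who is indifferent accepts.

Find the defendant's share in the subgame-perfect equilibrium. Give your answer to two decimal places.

Solve by backward induction from round 3.
Round 3 (the plaintiff proposes): the defendant gets 32 if talks fail, so the plaintiff offers 32 and keeps 718.
Round 2 (the defendant proposes): the plaintiff can get 718 next round, worth 0.51 × 718 = 366.18 now; the defendant offers that and keeps 383.82.
Round 1 (the plaintiff proposes): the defendant can get 383.82 next round, worth 0.43 × 383.82 = 165.0426 now, so the plaintiff offers 165.0426, keeping 584.9574.

165.04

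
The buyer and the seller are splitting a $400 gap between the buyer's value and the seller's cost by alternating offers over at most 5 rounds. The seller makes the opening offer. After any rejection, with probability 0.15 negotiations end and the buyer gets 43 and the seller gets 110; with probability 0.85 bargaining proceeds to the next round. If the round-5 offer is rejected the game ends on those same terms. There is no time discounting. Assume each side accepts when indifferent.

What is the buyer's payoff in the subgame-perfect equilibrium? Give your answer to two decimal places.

Round 5 (the seller proposes): the buyer gets 43 if talks fail, so the seller offers 43 and keeps 357.
Round 4 (the buyer proposes): rejecting gives the seller an expected 0.85 × 357 + 0.15 × 110 = 319.95, so the buyer offers 319.95, keeping 80.05.
Round 3 (the seller proposes): rejecting gives the buyer an expected 0.85 × 80.05 + 0.15 × 43 = 74.4925; the seller offers that and keeps 325.5075.
Round 2 (the buyer proposes): rejecting gives the seller an expected 0.85 × 325.5075 + 0.15 × 110 = 293.181375, so the buyer offers 293.181375, keeping 106.818625.
Round 1 (the seller proposes): rejecting gives the buyer an expected 0.85 × 106.818625 + 0.15 × 43 = 97.24583125. The seller offers 97.24583125 and keeps 400 − 97.24583125 = 302.75416875.

97.25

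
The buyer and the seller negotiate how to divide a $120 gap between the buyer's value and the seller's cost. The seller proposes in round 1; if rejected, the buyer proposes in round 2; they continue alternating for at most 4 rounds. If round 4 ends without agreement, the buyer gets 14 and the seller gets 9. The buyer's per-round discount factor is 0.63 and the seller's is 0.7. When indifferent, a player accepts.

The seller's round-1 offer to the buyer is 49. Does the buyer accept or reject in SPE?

Round 4 (the buyer proposes): the seller gets 9 if talks fail, so the buyer offers 9 and keeps 111.
Round 3 (the seller proposes): the buyer can get 111 next round, worth 0.63 × 111 = 69.93 now, so the seller offers 69.93, keeping 50.07.
Round 2 (the buyer proposes): the seller can get 50.07 next round, worth 0.7 × 50.07 = 35.049 now, so the buyer offers 35.049, keeping 84.951.
So by rejecting in round 1, the buyer gets 84.951 next round, worth 0.63 × 84.951 = 53.51913 now.
Offer 49 < 53.51913, so the buyer rejects.

Reject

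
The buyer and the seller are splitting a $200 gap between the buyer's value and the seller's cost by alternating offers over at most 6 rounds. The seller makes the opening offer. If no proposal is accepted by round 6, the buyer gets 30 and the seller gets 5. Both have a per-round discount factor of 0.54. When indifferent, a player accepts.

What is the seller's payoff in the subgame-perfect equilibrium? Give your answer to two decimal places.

Work backward from the last round.
Round 6 (the buyer proposes): the seller gets 5 if talks fail, so the buyer offers 5 and keeps 195.
Round 5 (the seller proposes): the buyer can get 195 next round, worth 0.54 × 195 = 105.3 now. The seller offers 105.3 and keeps 200 − 105.3 = 94.7.
Round 4 (the buyer proposes): the seller can get 94.7 next round, worth 0.54 × 94.7 = 51.138 now; the buyer offers that and keeps 148.862.
Round 3 (the seller proposes): the buyer can get 148.862 next round, worth 0.54 × 148.862 = 80.38548 now, so the seller offers 80.38548, keeping 119.61452.
Round 2 (the buyer proposes): the seller can get 119.61452 next round, worth 0.54 × 119.61452 = 64.5918408 now; the buyer offers that and keeps 135.4081592.
Round 1 (the seller proposes): the buyer can get 135.4081592 next round, worth 0.54 × 135.4081592 = 73.120405968 now, so the seller offers 73.120405968, keeping 126.879594032.

126.88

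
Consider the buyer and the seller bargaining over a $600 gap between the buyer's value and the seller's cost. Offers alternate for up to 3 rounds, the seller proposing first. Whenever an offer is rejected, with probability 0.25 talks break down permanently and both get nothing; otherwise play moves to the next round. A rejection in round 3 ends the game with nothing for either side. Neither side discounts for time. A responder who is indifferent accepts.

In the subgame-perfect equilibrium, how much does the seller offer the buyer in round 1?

112.5

By backward induction:
Round 3 (the seller proposes): the buyer will accept anything ≥ 0, so the seller offers 0 and keeps 600.
Round 2 (the buyer proposes): rejecting gives the seller an expected 0.75 × 600 = 450, so the buyer offers 450, keeping 150.
Round 1 (the seller proposes): rejecting gives the buyer an expected 0.75 × 150 = 112.5. The seller offers 112.5 and keeps 600 − 112.5 = 487.5.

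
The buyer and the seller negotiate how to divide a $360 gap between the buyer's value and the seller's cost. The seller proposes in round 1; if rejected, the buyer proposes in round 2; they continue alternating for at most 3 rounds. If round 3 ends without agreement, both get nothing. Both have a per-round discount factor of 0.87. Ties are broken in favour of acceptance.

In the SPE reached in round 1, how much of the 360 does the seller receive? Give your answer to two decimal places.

Work backward from the last round.
Round 3 (the seller proposes): rejection yields 0 for the buyer; the seller offers 0 and keeps 360.
Round 2 (the buyer proposes): the seller can get 360 next round, worth 0.87 × 360 = 313.2 now; the buyer offers that and keeps 46.8.
Round 1 (the seller proposes): the buyer can get 46.8 next round, worth 0.87 × 46.8 = 40.716 now; the seller offers that and keeps 319.284.

319.28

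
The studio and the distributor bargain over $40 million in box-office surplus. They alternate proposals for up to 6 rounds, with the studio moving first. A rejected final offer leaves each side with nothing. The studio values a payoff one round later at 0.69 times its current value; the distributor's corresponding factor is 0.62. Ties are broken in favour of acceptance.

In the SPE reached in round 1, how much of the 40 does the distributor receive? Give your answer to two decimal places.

Round 6 (the distributor proposes): the studio will accept anything ≥ 0, so the distributor offers 0 and keeps 40.
Round 5 (the studio proposes): the distributor can get 40 next round, worth 0.62 × 40 = 24.8 now; the studio offers that and keeps 15.2.
Round 4 (the distributor proposes): the studio can get 15.2 next round, worth 0.69 × 15.2 = 10.488 now, so the distributor offers 10.488, keeping 29.512.
Round 3 (the studio proposes): the distributor can get 29.512 next round, worth 0.62 × 29.512 = 18.29744 now, so the studio offers 18.29744, keeping 21.70256.
Round 2 (the distributor proposes): the studio can get 21.70256 next round, worth 0.69 × 21.70256 = 14.9747664 now. The distributor offers 14.9747664 and keeps 40 − 14.9747664 = 25.0252336.
Round 1 (the studio proposes): the distributor can get 25.0252336 next round, worth 0.62 × 25.0252336 = 15.515644832 now. The studio offers 15.515644832 and keeps 40 − 15.515644832 = 24.484355168.

15.52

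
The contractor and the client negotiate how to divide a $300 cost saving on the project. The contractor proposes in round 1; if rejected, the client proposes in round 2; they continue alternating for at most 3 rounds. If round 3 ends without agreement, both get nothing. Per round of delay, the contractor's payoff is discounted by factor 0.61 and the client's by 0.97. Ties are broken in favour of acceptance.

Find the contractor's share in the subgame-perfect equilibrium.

186.51

Round 3 (the contractor proposes): the client will accept anything ≥ 0, so the contractor offers 0 and keeps 300.
Round 2 (the client proposes): the contractor can get 300 next round, worth 0.61 × 300 = 183 now. The client offers 183 and keeps 300 − 183 = 117.
Round 1 (the contractor proposes): the client can get 117 next round, worth 0.97 × 117 = 113.49 now, so the contractor offers 113.49, keeping 186.51.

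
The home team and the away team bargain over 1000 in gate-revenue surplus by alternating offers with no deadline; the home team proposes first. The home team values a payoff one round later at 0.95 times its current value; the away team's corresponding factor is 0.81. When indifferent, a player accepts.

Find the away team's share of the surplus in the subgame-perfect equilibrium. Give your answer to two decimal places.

When the home team proposes, the away team accepts any offer worth at least 0.81 times what the away team would get by proposing next round; and vice versa.
This gives x = 1000 − 0.81y and y = 1000 − 0.95x, where x and y are each side's share when it proposes.
Hence (1 − 0.81·0.95)x = 1000(1 − 0.81), i.e. 0.2305·x = 190.
x ≈ 824.2950; the away team's share is 1000 − x ≈ 175.7050.

175.70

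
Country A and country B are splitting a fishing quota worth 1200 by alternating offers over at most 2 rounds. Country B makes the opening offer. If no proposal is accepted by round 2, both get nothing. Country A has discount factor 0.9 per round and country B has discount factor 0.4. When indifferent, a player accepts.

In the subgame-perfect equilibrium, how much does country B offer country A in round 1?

Solve by backward induction from round 2.
Round 2 (country A proposes): rejection yields 0 for country B; country A offers 0 and keeps 1200.
Round 1 (country B proposes): country A can get 1200 next round, worth 0.9 × 1200 = 1080 now, so country B offers 1080, keeping 120.

1080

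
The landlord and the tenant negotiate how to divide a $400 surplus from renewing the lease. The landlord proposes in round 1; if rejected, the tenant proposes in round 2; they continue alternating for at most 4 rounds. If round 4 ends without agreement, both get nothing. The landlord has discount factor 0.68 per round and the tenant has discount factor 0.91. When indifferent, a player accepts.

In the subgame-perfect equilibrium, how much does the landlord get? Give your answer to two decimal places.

58.28

Round 4 (the tenant proposes): rejection yields 0 for the landlord; the tenant offers 0 and keeps 400.
Round 3 (the landlord proposes): the tenant can get 400 next round, worth 0.91 × 400 = 364 now. The landlord offers 364 and keeps 400 − 364 = 36.
Round 2 (the tenant proposes): the landlord can get 36 next round, worth 0.68 × 36 = 24.48 now. The tenant offers 24.48 and keeps 400 − 24.48 = 375.52.
Round 1 (the landlord proposes): the tenant can get 375.52 next round, worth 0.91 × 375.52 = 341.7232 now, so the landlord offers 341.7232, keeping 58.2768.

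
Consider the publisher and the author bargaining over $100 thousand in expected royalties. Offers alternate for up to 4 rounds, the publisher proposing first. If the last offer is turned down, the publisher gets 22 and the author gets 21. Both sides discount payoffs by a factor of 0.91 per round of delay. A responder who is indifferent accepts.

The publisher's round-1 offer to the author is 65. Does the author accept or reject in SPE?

Reject

Round 4 (the author proposes): the publisher gets 22 if talks fail, so the author offers 22 and keeps 78.
Round 3 (the publisher proposes): the author can get 78 next round, worth 0.91 × 78 = 70.98 now. The publisher offers 70.98 and keeps 100 − 70.98 = 29.02.
Round 2 (the author proposes): the publisher can get 29.02 next round, worth 0.91 × 29.02 = 26.4082 now; the author offers that and keeps 73.5918.
So by rejecting in round 1, the author gets 73.5918 next round, worth 0.91 × 73.5918 = 66.968538 now.
Offer 65 < 66.968538, so the author rejects.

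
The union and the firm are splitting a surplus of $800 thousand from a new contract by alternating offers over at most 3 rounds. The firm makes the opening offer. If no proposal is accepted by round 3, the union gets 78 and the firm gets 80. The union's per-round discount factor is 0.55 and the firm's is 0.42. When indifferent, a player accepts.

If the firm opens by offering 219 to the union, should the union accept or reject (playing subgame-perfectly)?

Reject

Round 3 (the firm proposes): the union gets 78 if talks fail, so the firm offers 78 and keeps 722.
Round 2 (the union proposes): the firm can get 722 next round, worth 0.42 × 722 = 303.24 now; the union offers that and keeps 496.76.
So by rejecting in round 1, the union gets 496.76 next round, worth 0.55 × 496.76 = 273.218 now.
Offer 219 < 273.218, so the union rejects.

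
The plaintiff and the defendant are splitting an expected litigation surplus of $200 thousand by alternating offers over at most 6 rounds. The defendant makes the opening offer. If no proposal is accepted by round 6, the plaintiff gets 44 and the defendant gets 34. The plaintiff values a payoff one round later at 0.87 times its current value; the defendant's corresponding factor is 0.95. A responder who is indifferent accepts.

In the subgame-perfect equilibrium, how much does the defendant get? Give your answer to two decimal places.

Solve by backward induction from round 6.
Round 6 (the plaintiff proposes): the defendant gets 34 if talks fail, so the plaintiff offers 34 and keeps 166.
Round 5 (the defendant proposes): the plaintiff can get 166 next round, worth 0.87 × 166 = 144.42 now. The defendant offers 144.42 and keeps 200 − 144.42 = 55.58.
Round 4 (the plaintiff proposes): the defendant can get 55.58 next round, worth 0.95 × 55.58 = 52.801 now; the plaintiff offers that and keeps 147.199.
Round 3 (the defendant proposes): the plaintiff can get 147.199 next round, worth 0.87 × 147.199 = 128.06313 now. The defendant offers 128.06313 and keeps 200 − 128.06313 = 71.93687.
Round 2 (the plaintiff proposes): the defendant can get 71.93687 next round, worth 0.95 × 71.93687 = 68.3400265 now, so the plaintiff offers 68.3400265, keeping 131.6599735.
Round 1 (the defendant proposes): the plaintiff can get 131.6599735 next round, worth 0.87 × 131.6599735 = 114.544176945 now, so the defendant offers 114.544176945, keeping 85.455823055.

85.46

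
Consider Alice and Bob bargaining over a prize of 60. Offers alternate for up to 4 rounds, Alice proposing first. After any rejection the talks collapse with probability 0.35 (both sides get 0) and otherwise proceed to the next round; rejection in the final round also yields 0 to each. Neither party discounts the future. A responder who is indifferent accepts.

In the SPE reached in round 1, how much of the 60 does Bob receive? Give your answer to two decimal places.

30.13

Round 4 (Bob proposes): rejection yields 0 for Alice; Bob offers 0 and keeps 60.
Round 3 (Alice proposes): rejecting gives Bob an expected 0.65 × 60 = 39, so Alice offers 39, keeping 21.
Round 2 (Bob proposes): rejecting gives Alice an expected 0.65 × 21 = 13.65, so Bob offers 13.65, keeping 46.35.
Round 1 (Alice proposes): rejecting gives Bob an expected 0.65 × 46.35 = 30.1275. Alice offers 30.1275 and keeps 60 − 30.1275 = 29.8725.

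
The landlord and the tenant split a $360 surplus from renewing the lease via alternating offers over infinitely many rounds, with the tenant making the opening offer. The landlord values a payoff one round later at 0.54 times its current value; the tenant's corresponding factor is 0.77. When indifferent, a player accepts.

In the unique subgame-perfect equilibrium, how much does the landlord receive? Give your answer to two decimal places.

Let x be the tenant's share when the tenant proposes and y be the landlord's share when the landlord proposes.
The landlord accepts iff offered ≥ 0.54·y, so x = 360 − 0.54y. Symmetrically y = 360 − 0.77x.
Substituting: x = 360 − 0.54(360 − 0.77x), giving x(1 − 0.77·0.54) = 360(1 − 0.54).
So x = 360 × 0.46 / 0.5842 ≈ 283.4646, and the landlord receives 360 − x ≈ 76.5354.

76.54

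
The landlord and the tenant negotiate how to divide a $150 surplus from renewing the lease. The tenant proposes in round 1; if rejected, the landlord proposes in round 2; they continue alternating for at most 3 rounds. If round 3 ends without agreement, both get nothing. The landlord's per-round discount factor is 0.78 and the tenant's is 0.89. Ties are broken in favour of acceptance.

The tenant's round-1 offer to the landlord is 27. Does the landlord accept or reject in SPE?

Work out the landlord's continuation value if the offer is rejected.
Round 3 (the tenant proposes): rejection yields 0 for the landlord; the tenant offers 0 and keeps 150.
Round 2 (the landlord proposes): the tenant can get 150 next round, worth 0.89 × 150 = 133.5 now. The landlord offers 133.5 and keeps 150 − 133.5 = 16.5.
So by rejecting in round 1, the landlord gets 16.5 next round, worth 0.78 × 16.5 = 12.87 now.
Offer 27 ≥ 12.87, so the landlord accepts.

Accept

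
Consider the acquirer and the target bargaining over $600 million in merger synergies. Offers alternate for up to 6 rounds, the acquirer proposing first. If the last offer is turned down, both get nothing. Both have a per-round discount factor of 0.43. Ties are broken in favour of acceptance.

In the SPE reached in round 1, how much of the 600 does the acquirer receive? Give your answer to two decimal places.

416.93

Round 6 (the target proposes): rejection yields 0 for the acquirer; the target offers 0 and keeps 600.
Round 5 (the acquirer proposes): the target can get 600 next round, worth 0.43 × 600 = 258 now; the acquirer offers that and keeps 342.
Round 4 (the target proposes): the acquirer can get 342 next round, worth 0.43 × 342 = 147.06 now, so the target offers 147.06, keeping 452.94.
Round 3 (the acquirer proposes): the target can get 452.94 next round, worth 0.43 × 452.94 = 194.7642 now, so the acquirer offers 194.7642, keeping 405.2358.
Round 2 (the target proposes): the acquirer can get 405.2358 next round, worth 0.43 × 405.2358 = 174.251394 now, so the target offers 174.251394, keeping 425.748606.
Round 1 (the acquirer proposes): the target can get 425.748606 next round, worth 0.43 × 425.748606 = 183.07190058 now. The acquirer offers 183.07190058 and keeps 600 − 183.07190058 = 416.92809942.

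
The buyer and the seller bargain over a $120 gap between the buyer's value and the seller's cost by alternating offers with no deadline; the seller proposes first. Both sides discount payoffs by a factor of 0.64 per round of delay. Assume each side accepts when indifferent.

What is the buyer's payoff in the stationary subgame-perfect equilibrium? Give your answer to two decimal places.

46.83

When the seller proposes, the buyer accepts any offer worth at least 0.64 times what the buyer would get by proposing next round; and vice versa.
This gives x = 120 − 0.64y and y = 120 − 0.64x, where x and y are each side's share when it proposes.
Hence (1 − 0.64·0.64)x = 120(1 − 0.64), i.e. 0.5904·x = 43.2.
x ≈ 73.1707; the buyer's share is 120 − x ≈ 46.8293.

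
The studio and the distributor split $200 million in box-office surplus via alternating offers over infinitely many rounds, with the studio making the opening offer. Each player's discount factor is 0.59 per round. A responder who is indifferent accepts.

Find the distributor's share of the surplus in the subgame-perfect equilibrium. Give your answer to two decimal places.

74.21

In a stationary SPE each proposer offers the other exactly their discounted continuation value.
If the studio keeps x when proposing and the distributor keeps y when proposing, then x = 200 − 0.59y and y = 200 − 0.59x.
Solving: x = 200(1 − 0.59) / (1 − 0.59·0.59) = 82 / 0.6519 ≈ 125.7862.
The distributor gets 200 − 125.7862 ≈ 74.2138.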